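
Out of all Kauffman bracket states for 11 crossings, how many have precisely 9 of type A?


We choose which 9 of 11 crossings get A-smoothings.
C(11, 9) = 11! / (9! * 2!)
= 55

55


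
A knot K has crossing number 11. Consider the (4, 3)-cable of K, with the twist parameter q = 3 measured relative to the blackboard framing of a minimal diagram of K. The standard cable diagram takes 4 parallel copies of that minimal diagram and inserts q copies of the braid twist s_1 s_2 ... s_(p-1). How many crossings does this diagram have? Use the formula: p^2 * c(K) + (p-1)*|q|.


Step 1: Each of the c(K) crossings of the companion diagram becomes p*p = p^2 crossings among the p parallel strands, and each of the |q| twists s_1 s_2 ... s_(p-1) adds (p-1) crossings.
  Crossings = p^2 * c(K) + (p-1)*|q|
Step 2: = 4^2 * 11 + (4-1)*3
Step 3: = 16*11 + 3*3
Step 4: = 176 + 9 = 185

185


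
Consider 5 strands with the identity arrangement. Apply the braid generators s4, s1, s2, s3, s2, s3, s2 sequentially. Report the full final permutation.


Starting with identity [1, 2, 3, 4, 5].
Apply generators in sequence:
  After s4: [1, 2, 3, 5, 4]
  After s1: [2, 1, 3, 5, 4]
  After s2: [2, 3, 1, 5, 4]
  After s3: [2, 3, 5, 1, 4]
  After s2: [2, 5, 3, 1, 4]
  After s3: [2, 5, 1, 3, 4]
  After s2: [2, 1, 5, 3, 4]
Final permutation: [2, 1, 5, 3, 4]

[2, 1, 5, 3, 4]


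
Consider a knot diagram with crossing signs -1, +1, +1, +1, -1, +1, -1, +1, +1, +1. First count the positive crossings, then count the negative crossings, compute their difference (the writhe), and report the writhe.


Step 1: Count positive crossings (+1).
Positive crossings: 7
Step 2: Count negative crossings (-1).
Negative crossings: 3
Step 3: Writhe = (positive) - (negative)
w = 7 - 3 = 4
Step 4: |w| = 4, and w is positive

4


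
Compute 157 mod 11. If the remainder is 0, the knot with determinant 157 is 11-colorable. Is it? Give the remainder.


Step 1: A knot is p-colorable if and only if p divides its determinant.
Step 2: Compute 157 mod 11.
157 = 14 * 11 + 3
Step 3: 157 mod 11 = 3
Step 4: The knot is 11-colorable: no

3


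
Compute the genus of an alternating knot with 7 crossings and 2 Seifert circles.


For alternating knots, g = (c - s + 1)/2.
= (7 - 2 + 1)/2
= 6/2 = 3

3


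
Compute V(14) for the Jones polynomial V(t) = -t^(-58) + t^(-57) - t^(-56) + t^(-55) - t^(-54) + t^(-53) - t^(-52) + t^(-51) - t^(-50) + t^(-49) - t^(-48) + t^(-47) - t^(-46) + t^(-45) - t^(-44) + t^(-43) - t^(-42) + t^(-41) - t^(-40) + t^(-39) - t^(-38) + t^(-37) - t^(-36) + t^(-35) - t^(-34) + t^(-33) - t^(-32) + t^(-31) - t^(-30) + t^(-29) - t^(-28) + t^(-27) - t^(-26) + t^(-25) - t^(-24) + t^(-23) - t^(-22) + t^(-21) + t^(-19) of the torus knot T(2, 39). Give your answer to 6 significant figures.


Substituting t = 14 into V(t) = -t^(-58) + t^(-57) - t^(-56) + t^(-55) - t^(-54) + t^(-53) - t^(-52) + t^(-51) - t^(-50) + t^(-49) - t^(-48) + t^(-47) - t^(-46) + t^(-45) - t^(-44) + t^(-43) - t^(-42) + t^(-41) - t^(-40) + t^(-39) - t^(-38) + t^(-37) - t^(-36) + t^(-35) - t^(-34) + t^(-33) - t^(-32) + t^(-31) - t^(-30) + t^(-29) - t^(-28) + t^(-27) - t^(-26) + t^(-25) - t^(-24) + t^(-23) - t^(-22) + t^(-21) + t^(-19):
  (-)t^(-58) = -3.34637e-67
  (+)t^(-57) = 4.68492e-66
  (-)t^(-56) = -6.55888e-65
  (+)t^(-55) = 9.18244e-64
  (-)t^(-54) = -1.28554e-62
  (+)t^(-53) = 1.79976e-61
  (-)t^(-52) = -2.51966e-60
  (+)t^(-51) = 3.52753e-59
  (-)t^(-50) = -4.93854e-58
  (+)t^(-49) = 6.91395e-57
  (-)t^(-48) = -9.67953e-56
  (+)t^(-47) = 1.35513e-54
  (-)t^(-46) = -1.89719e-53
  (+)t^(-45) = 2.65606e-52
  (-)t^(-44) = -3.71849e-51
  (+)t^(-43) = 5.20588e-50
  (-)t^(-42) = -7.28824e-49
  (+)t^(-41) = 1.02035e-47
  (-)t^(-40) = -1.42849e-46
  (+)t^(-39) = 1.99989e-45
  (-)t^(-38) = -2.79985e-44
  (+)t^(-37) = 3.91979e-43
  (-)t^(-36) = -5.4877e-42
  (+)t^(-35) = 7.68279e-41
  (-)t^(-34) = -1.07559e-39
  (+)t^(-33) = 1.50583e-38
  (-)t^(-32) = -2.10816e-37
  (+)t^(-31) = 2.95142e-36
  (-)t^(-30) = -4.13199e-35
  (+)t^(-29) = 5.78478e-34
  (-)t^(-28) = -8.09869e-33
  (+)t^(-27) = 1.13382e-31
  (-)t^(-26) = -1.58734e-30
  (+)t^(-25) = 2.22228e-29
  (-)t^(-24) = -3.11119e-28
  (+)t^(-23) = 4.35567e-27
  (-)t^(-22) = -6.09794e-26
  (+)t^(-21) = 8.53712e-25
  (+)t^(-19) = 1.67327e-22
Sum = (-3.34637e-67) + (4.68492e-66) + (-6.55888e-65) + (9.18244e-64) + (-1.28554e-62) + (1.79976e-61) + (-2.51966e-60) + (3.52753e-59) + (-4.93854e-58) + (6.91395e-57) + (-9.67953e-56) + (1.35513e-54) + (-1.89719e-53) + (2.65606e-52) + (-3.71849e-51) + (5.20588e-50) + (-7.28824e-49) + (1.02035e-47) + (-1.42849e-46) + (1.99989e-45) + (-2.79985e-44) + (3.91979e-43) + (-5.4877e-42) + (7.68279e-41) + (-1.07559e-39) + (1.50583e-38) + (-2.10816e-37) + (2.95142e-36) + (-4.13199e-35) + (5.78478e-34) + (-8.09869e-33) + (1.13382e-31) + (-1.58734e-30) + (2.22228e-29) + (-3.11119e-28) + (4.35567e-27) + (-6.09794e-26) + (8.53712e-25) + (1.67327e-22)
= 1.681242975e-22
Rounded to 6 significant figures: 1.68124e-22

1.68124e-22


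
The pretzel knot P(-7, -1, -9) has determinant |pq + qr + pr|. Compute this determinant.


Step 1: Compute pq + qr + pr.
pq = (-7)*(-1) = 7
qr = (-1)*(-9) = 9
pr = (-7)*(-9) = 63
pq + qr + pr = 7 + 9 + 63 = 79
Step 2: Take absolute value.
det(P(-7,-1,-9)) = |79| = 79

79


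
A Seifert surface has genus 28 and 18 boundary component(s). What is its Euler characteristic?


chi = 2 - 2g - b
= 2 - 2*28 - 18
= 2 - 56 - 18 = -72

-72


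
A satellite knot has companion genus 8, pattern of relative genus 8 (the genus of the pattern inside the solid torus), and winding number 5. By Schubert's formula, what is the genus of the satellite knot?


Schubert: g(satellite) = g_rel(pattern) + |winding| * g(companion),
where g_rel(pattern) is the genus of the pattern relative to the solid torus.
= 8 + 5 * 8
= 8 + 40 = 48

48


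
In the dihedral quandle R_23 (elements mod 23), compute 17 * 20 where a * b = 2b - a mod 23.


17 * 20 = 2*20 - 17 mod 23
= 40 - 17 mod 23
= 23 mod 23 = 0

0


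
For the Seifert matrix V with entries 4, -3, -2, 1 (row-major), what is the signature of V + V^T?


Step 1: V + V^T = [[8, -5], [-5, 2]]
Step 2: trace = 10, det = -9
Step 3: Discriminant = 10^2 - 4*(-9) = 136
Step 4: Eigenvalues: 10.831, -0.830952
Step 5: Signature = (# positive eigenvalues) - (# negative eigenvalues) = 0

0


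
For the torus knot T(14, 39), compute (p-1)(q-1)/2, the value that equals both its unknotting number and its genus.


For a torus knot T(p,q), both the unknotting number and genus equal (p-1)(q-1)/2.
= (14-1)(39-1)/2
= 13*38/2
= 494/2 = 247

247


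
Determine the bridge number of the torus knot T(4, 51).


The bridge number of T(p,q) is min(p,q).
min(4, 51) = 4

4


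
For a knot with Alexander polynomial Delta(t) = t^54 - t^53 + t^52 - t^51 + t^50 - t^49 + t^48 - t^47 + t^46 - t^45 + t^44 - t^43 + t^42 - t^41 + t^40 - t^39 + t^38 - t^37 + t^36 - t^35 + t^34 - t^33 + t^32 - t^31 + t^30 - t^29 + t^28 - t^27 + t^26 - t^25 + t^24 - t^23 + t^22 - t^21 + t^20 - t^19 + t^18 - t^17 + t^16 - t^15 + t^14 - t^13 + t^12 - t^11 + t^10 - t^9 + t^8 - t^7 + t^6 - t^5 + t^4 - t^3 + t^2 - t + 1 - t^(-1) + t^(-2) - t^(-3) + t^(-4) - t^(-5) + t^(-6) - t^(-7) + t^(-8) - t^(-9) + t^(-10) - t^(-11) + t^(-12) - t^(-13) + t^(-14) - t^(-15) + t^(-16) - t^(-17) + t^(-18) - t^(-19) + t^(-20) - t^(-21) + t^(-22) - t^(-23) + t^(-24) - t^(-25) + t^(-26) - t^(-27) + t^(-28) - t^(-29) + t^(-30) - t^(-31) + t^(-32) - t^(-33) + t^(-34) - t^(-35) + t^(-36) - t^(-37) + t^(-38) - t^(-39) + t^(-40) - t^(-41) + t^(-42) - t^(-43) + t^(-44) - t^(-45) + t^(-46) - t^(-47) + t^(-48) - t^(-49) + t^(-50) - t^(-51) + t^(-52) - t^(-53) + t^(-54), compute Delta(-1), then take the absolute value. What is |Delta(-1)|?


Step 1: The polynomial has 109 terms with alternating signs, exponents from 54 down to -54.
Step 2: Substitute t = -1. The i-th term has coefficient (-1)^i and exponent (m-i),
  so its value is (-1)^i * (-1)^(m-i) = (-1)^m = 1 for every i.
Step 3: All 109 terms equal 1, so Delta(-1) = 109 * (1) = 109
Step 4: |Delta(-1)| = 109

109


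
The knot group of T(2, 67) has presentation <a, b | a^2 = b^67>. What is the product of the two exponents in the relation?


The relation is a^2 = b^67.
Product of exponents = 2 * 67
= 134

134


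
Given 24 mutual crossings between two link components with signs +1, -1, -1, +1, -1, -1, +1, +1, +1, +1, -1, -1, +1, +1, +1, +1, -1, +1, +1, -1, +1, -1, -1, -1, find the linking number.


Step 1: Count positive crossings: 13
Step 2: Count negative crossings: 11
Step 3: Sum of signs = 13 - 11 = 2
Step 4: Linking number = sum/2 = 2/2 = 1

1


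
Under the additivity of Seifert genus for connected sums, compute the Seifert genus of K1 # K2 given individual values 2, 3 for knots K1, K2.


The Seifert genus is additive under connected sum.
Seifert genus(K1 # K2) = (2) + (3)
= 5

5


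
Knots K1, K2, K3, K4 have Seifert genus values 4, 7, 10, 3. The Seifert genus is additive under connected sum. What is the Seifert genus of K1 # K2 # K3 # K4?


The Seifert genus is additive under connected sum.
Seifert genus(K1 # K2 # K3 # K4) = (4) + (7) + (10) + (3)
= 24

24


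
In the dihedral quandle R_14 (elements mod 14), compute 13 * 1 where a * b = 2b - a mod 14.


13 * 1 = 2*1 - 13 mod 14
= 2 - 13 mod 14
= -11 mod 14 = 3

3


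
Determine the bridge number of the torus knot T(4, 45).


The bridge number of T(p,q) is min(p,q).
min(4, 45) = 4

4


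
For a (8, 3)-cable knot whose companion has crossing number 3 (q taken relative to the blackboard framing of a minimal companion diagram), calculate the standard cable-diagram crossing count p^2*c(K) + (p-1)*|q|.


Step 1: Each of the c(K) crossings of the companion diagram becomes p*p = p^2 crossings among the p parallel strands, and each of the |q| twists s_1 s_2 ... s_(p-1) adds (p-1) crossings.
  Crossings = p^2 * c(K) + (p-1)*|q|
Step 2: = 8^2 * 3 + (8-1)*3
Step 3: = 64*3 + 7*3
Step 4: = 192 + 21 = 213

213


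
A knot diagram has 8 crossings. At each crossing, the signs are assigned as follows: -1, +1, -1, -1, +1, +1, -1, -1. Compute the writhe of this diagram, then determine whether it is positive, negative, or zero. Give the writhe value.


Step 1: Count positive crossings (+1).
Positive crossings: 3
Step 2: Count negative crossings (-1).
Negative crossings: 5
Step 3: Writhe = (positive) - (negative)
w = 3 - 5 = -2
Step 4: |w| = 2, and w is negative

-2


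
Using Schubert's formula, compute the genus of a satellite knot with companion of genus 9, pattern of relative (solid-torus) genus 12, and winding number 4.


Schubert: g(satellite) = g_rel(pattern) + |winding| * g(companion),
where g_rel(pattern) is the genus of the pattern relative to the solid torus.
= 12 + 4 * 9
= 12 + 36 = 48

48


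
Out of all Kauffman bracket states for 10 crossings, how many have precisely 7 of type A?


We choose which 7 of 10 crossings get A-smoothings.
C(10, 7) = 10! / (7! * 3!)
= 120

120


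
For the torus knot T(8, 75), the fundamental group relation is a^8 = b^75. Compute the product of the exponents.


The relation is a^8 = b^75.
Product of exponents = 8 * 75
= 600

600


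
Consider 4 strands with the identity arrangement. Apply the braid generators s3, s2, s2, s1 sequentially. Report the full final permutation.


Starting with identity [1, 2, 3, 4].
Apply generators in sequence:
  After s3: [1, 2, 4, 3]
  After s2: [1, 4, 2, 3]
  After s2: [1, 2, 4, 3]
  After s1: [2, 1, 4, 3]
Final permutation: [2, 1, 4, 3]

[2, 1, 4, 3]


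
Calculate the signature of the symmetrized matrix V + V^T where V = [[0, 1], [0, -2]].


Step 1: V + V^T = [[0, 1], [1, -4]]
Step 2: trace = -4, det = -1
Step 3: Discriminant = (-4)^2 - 4*(-1) = 20
Step 4: Eigenvalues: 0.236068, -4.23607
Step 5: Signature = (# positive eigenvalues) - (# negative eigenvalues) = 0

0


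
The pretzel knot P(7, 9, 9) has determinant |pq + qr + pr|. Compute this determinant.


Step 1: Compute pq + qr + pr.
pq = 7*9 = 63
qr = 9*9 = 81
pr = 7*9 = 63
pq + qr + pr = 63 + 81 + 63 = 207
Step 2: Take absolute value.
det(P(7,9,9)) = |207| = 207

207


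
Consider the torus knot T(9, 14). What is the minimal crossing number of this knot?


For a torus knot T(p, q) with gcd(p,q)=1,
the crossing number is min(p*(q-1), q*(p-1)).
p*(q-1) = 9*13 = 117
q*(p-1) = 14*8 = 112
min(117, 112) = 112

112


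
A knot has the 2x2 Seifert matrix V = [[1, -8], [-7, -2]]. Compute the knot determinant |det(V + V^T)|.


Step 1: Form V + V^T where V = [[1, -8], [-7, -2]]
  V^T = [[1, -7], [-8, -2]]
  V + V^T = [[2, -15], [-15, -4]]
Step 2: det(V + V^T) = 2*(-4) - (-15)*(-15)
  = -8 - 225 = -233
Step 3: Knot determinant = |det(V + V^T)| = |-233| = 233

233


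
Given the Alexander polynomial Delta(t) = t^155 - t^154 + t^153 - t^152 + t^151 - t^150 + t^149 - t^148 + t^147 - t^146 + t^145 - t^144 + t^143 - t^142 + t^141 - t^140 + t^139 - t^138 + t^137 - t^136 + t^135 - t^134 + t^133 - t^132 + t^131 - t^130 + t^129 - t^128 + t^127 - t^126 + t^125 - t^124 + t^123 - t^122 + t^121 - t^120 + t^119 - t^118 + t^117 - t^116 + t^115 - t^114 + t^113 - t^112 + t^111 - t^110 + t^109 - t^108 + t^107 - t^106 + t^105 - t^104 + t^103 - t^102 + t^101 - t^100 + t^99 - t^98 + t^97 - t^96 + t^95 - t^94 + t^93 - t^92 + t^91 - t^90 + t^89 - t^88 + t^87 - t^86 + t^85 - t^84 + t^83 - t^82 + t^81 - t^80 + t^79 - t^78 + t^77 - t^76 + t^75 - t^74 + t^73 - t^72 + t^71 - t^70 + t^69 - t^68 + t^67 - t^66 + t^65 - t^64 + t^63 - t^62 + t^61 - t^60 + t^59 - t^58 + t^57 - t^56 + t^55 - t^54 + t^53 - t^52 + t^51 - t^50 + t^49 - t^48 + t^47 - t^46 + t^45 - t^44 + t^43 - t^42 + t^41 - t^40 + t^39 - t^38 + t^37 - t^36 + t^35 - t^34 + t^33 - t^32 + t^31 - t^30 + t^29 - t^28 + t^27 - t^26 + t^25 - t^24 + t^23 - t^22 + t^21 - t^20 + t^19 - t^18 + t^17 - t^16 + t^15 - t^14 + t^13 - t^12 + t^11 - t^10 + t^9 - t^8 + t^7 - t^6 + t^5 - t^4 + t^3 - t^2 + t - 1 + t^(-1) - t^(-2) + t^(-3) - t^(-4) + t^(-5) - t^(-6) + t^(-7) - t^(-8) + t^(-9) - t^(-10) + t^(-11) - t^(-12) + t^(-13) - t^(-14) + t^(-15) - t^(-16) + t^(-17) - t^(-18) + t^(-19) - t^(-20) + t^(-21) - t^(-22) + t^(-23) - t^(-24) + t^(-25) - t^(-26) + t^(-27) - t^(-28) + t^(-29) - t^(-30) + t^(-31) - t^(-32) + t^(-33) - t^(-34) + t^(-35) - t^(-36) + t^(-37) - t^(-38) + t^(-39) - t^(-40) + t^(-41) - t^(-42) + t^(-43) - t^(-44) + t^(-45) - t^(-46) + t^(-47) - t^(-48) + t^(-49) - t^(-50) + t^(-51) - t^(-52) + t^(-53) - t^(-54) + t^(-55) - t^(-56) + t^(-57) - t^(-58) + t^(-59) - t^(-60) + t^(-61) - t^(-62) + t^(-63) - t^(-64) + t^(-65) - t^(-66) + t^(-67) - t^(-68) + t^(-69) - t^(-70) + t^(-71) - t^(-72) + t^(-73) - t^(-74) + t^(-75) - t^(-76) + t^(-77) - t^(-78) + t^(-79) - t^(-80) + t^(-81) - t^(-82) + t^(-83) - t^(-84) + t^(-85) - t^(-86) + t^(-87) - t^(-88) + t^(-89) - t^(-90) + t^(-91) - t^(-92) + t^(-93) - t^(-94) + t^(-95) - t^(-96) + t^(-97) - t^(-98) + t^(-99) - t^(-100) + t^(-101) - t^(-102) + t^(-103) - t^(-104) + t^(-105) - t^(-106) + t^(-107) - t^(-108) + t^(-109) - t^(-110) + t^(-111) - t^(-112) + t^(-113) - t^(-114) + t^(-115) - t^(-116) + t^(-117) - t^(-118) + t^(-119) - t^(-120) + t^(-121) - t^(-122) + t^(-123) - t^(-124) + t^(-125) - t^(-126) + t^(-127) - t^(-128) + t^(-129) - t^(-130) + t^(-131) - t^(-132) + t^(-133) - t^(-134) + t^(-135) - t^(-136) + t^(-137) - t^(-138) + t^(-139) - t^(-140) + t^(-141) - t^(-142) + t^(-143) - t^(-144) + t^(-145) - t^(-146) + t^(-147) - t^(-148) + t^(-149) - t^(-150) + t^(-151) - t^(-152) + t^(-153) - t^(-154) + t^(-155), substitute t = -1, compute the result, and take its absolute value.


Step 1: The polynomial has 311 terms with alternating signs, exponents from 155 down to -155.
Step 2: Substitute t = -1. The i-th term has coefficient (-1)^i and exponent (m-i),
  so its value is (-1)^i * (-1)^(m-i) = (-1)^m = -1 for every i.
Step 3: All 311 terms equal -1, so Delta(-1) = 311 * (-1) = -311
Step 4: |Delta(-1)| = 311

311


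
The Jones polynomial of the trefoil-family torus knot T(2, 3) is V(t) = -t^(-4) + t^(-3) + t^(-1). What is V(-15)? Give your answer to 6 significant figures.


Substituting t = -15 into V(t) = -t^(-4) + t^(-3) + t^(-1):
  (-)t^(-4) = -1.97531e-05
  (+)t^(-3) = -0.000296296
  (+)t^(-1) = -0.0666667
Sum = (-1.97531e-05) + (-0.000296296) + (-0.0666667)
= -0.06698271605
Rounded to 6 significant figures: -0.0669827

-0.0669827


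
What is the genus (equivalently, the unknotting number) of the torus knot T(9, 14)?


For a torus knot T(p,q), both the unknotting number and genus equal (p-1)(q-1)/2.
= (9-1)(14-1)/2
= 8*13/2
= 104/2 = 52

52


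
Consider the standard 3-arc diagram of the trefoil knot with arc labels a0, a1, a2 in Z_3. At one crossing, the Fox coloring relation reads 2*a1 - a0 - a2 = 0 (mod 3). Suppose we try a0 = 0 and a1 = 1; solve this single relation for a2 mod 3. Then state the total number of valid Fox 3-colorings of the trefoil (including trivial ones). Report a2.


Step 1: Apply the given crossing relation 2*a1 - a0 - a2 = 0 (mod 3).
  a2 = 2*a1 - a0 mod 3
  a2 = 2*1 - 0 mod 3
  a2 = 2 - 0 mod 3
  a2 = 2 mod 3 = 2
Step 2: The trefoil has determinant 3.
  Number of Fox p-colorings (p prime) is p^2 if p = 3, else p.
  Since p = 3 divides det = 3, the trefoil is 3-colorable.
  (Indeed for p = 3 any choice of a0, a1 extends to a valid coloring; the trial (a0, a1, a2) = (0, 1, 2) satisfies all three crossing relations.)
  Total colorings = 3^2 = 9
Step 3: a2 = 2, total Fox 3-colorings = 9

2


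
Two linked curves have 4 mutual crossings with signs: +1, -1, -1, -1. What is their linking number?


Step 1: Count positive crossings: 1
Step 2: Count negative crossings: 3
Step 3: Sum of signs = 1 - 3 = -2
Step 4: Linking number = sum/2 = -2/2 = -1

-1


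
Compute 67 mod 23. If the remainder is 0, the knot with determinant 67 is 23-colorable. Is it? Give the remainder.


Step 1: A knot is p-colorable if and only if p divides its determinant.
Step 2: Compute 67 mod 23.
67 = 2 * 23 + 21
Step 3: 67 mod 23 = 21
Step 4: The knot is 23-colorable: no

21


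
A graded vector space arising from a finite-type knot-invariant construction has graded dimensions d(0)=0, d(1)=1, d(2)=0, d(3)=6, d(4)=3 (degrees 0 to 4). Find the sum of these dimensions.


Total dimension = d(0) + d(1) + ... + d(4)
= 0 + 1 + 0 + 6 + 3
= 10

10


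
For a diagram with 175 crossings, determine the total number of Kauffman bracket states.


Each crossing contributes 2 choices (A-smoothing or B-smoothing).
Total states = 2^175 = 47890485652059026823698344598447161988085597568237568

47890485652059026823698344598447161988085597568237568


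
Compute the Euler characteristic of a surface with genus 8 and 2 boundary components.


chi = 2 - 2g - b
= 2 - 2*8 - 2
= 2 - 16 - 2 = -16

-16


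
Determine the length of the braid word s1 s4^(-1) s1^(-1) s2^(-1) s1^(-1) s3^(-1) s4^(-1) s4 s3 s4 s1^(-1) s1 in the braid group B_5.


The word length counts the number of generators (including inverses).
Listing each generator: s1, s4^(-1), s1^(-1), s2^(-1), s1^(-1), s3^(-1), s4^(-1), s4, s3, s4, s1^(-1), s1
There are 12 generators in this braid word.

12


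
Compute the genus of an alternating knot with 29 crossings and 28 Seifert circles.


For alternating knots, g = (c - s + 1)/2.
= (29 - 28 + 1)/2
= 2/2 = 1

1


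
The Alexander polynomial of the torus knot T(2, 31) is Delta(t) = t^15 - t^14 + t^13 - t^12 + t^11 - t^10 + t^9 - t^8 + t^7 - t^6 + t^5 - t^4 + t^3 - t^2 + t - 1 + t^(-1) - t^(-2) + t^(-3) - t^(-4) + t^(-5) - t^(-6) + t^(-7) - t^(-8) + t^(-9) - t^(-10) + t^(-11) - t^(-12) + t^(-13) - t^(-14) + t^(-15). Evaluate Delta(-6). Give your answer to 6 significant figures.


Substituting t = -6 into Delta(t) = t^15 - t^14 + t^13 - t^12 + t^11 - t^10 + t^9 - t^8 + t^7 - t^6 + t^5 - t^4 + t^3 - t^2 + t - 1 + t^(-1) - t^(-2) + t^(-3) - t^(-4) + t^(-5) - t^(-6) + t^(-7) - t^(-8) + t^(-9) - t^(-10) + t^(-11) - t^(-12) + t^(-13) - t^(-14) + t^(-15):
Term values: (-470184984576) + (-78364164096) + (-13060694016) + (-2176782336) + (-362797056) + (-60466176) + (-10077696) + (-1679616) + (-279936) + (-46656) + (-7776) + (-1296) + (-216) + (-36) + (-6) + (-1) + (-0.166667) + (-0.0277778) + (-0.00462963) + (-0.000771605) + (-0.000128601) + (-2.14335e-05) + (-3.57225e-06) + (-5.95374e-07) + (-9.9229e-08) + (-1.65382e-08) + (-2.75636e-09) + (-4.59394e-10) + (-7.65656e-11) + (-1.27609e-11) + (-2.12682e-12)
Sum = -5.642219815e+11
Rounded to 6 significant figures: -5.64222e+11

-5.64222e+11


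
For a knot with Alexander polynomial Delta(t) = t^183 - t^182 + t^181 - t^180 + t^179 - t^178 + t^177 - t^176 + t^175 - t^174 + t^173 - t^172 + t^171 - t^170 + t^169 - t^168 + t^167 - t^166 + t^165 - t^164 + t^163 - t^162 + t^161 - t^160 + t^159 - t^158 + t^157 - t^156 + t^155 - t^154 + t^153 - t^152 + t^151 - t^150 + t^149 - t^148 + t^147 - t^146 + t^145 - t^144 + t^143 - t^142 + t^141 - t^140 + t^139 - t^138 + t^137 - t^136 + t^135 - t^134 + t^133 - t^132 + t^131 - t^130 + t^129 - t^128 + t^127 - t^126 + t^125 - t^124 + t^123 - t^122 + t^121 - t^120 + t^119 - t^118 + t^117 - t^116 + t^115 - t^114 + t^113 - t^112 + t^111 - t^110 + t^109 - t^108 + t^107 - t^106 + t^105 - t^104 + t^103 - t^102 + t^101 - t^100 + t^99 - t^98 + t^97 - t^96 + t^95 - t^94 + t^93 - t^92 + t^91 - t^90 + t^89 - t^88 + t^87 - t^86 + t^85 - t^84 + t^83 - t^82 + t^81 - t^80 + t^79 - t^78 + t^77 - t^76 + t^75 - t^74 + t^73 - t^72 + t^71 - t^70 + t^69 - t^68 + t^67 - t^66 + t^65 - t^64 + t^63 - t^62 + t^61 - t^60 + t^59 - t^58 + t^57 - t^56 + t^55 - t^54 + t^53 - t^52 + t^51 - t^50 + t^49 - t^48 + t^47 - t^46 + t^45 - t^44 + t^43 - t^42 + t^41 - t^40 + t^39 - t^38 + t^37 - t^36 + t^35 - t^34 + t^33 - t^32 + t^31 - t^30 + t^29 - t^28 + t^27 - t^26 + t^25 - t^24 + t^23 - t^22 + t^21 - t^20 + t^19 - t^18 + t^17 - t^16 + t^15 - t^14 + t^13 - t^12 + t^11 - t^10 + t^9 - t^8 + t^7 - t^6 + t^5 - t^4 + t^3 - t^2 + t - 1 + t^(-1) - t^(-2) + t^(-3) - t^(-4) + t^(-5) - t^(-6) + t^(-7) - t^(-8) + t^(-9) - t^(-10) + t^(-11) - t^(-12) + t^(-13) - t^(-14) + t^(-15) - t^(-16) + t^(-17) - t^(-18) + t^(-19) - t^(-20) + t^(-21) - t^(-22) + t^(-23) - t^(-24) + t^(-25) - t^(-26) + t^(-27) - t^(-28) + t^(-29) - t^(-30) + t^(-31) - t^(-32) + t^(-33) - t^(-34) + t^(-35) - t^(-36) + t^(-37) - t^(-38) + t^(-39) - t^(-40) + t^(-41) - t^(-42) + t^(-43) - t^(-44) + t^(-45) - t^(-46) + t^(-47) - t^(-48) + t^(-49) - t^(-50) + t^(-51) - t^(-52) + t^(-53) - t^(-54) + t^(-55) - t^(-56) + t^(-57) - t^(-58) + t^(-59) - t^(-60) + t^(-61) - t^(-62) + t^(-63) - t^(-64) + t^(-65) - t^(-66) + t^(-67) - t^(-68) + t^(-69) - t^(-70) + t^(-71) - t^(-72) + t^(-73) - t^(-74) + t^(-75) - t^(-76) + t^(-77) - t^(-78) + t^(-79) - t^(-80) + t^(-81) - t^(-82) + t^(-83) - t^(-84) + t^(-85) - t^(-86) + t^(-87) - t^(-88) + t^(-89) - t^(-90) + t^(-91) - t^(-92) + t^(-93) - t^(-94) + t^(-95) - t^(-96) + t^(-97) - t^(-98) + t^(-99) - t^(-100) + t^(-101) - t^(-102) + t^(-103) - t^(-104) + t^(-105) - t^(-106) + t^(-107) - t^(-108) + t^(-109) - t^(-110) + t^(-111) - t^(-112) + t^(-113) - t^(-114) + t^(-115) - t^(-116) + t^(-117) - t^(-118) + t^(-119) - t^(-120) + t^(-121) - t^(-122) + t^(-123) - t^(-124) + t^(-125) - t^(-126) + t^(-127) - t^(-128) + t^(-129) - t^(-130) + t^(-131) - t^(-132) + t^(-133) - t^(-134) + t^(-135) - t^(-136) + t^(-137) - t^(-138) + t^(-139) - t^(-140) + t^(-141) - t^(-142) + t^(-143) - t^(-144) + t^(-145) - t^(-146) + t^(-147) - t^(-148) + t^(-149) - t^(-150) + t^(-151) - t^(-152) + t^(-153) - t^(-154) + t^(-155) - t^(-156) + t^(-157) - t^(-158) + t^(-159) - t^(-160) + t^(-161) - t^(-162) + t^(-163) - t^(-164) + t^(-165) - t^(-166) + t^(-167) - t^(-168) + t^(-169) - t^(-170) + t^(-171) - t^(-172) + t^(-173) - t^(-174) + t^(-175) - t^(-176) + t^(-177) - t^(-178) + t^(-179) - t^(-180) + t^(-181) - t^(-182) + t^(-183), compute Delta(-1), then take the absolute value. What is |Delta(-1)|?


Step 1: The polynomial has 367 terms with alternating signs, exponents from 183 down to -183.
Step 2: Substitute t = -1. The i-th term has coefficient (-1)^i and exponent (m-i),
  so its value is (-1)^i * (-1)^(m-i) = (-1)^m = -1 for every i.
Step 3: All 367 terms equal -1, so Delta(-1) = 367 * (-1) = -367
Step 4: |Delta(-1)| = 367

367


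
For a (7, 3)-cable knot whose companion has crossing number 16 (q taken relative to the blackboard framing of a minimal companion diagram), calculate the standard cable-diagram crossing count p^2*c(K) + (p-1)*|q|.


Step 1: Each of the c(K) crossings of the companion diagram becomes p*p = p^2 crossings among the p parallel strands, and each of the |q| twists s_1 s_2 ... s_(p-1) adds (p-1) crossings.
  Crossings = p^2 * c(K) + (p-1)*|q|
Step 2: = 7^2 * 16 + (7-1)*3
Step 3: = 49*16 + 6*3
Step 4: = 784 + 18 = 802

802


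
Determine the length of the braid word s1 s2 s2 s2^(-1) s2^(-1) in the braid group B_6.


The word length counts the number of generators (including inverses).
Listing each generator: s1, s2, s2, s2^(-1), s2^(-1)
There are 5 generators in this braid word.

5


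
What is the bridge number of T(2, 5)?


The bridge number of T(p,q) is min(p,q).
min(2, 5) = 2

2


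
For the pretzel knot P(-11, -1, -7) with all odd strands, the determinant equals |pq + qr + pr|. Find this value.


Step 1: Compute pq + qr + pr.
pq = (-11)*(-1) = 11
qr = (-1)*(-7) = 7
pr = (-11)*(-7) = 77
pq + qr + pr = 11 + 7 + 77 = 95
Step 2: Take absolute value.
det(P(-11,-1,-7)) = |95| = 95

95


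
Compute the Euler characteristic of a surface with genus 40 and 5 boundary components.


chi = 2 - 2g - b
= 2 - 2*40 - 5
= 2 - 80 - 5 = -83

-83


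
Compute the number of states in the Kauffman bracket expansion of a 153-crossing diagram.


Each crossing contributes 2 choices (A-smoothing or B-smoothing).
Total states = 2^153 = 11417981541647679048466287755595961091061972992

11417981541647679048466287755595961091061972992


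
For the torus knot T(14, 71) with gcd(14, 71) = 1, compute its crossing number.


For a torus knot T(p, q) with gcd(p,q)=1,
the crossing number is min(p*(q-1), q*(p-1)).
p*(q-1) = 14*70 = 980
q*(p-1) = 71*13 = 923
min(980, 923) = 923

923


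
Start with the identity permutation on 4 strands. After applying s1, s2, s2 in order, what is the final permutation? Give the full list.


Starting with identity [1, 2, 3, 4].
Apply generators in sequence:
  After s1: [2, 1, 3, 4]
  After s2: [2, 3, 1, 4]
  After s2: [2, 1, 3, 4]
Final permutation: [2, 1, 3, 4]

[2, 1, 3, 4]


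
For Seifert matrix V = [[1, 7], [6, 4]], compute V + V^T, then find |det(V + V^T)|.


Step 1: Form V + V^T where V = [[1, 7], [6, 4]]
  V^T = [[1, 6], [7, 4]]
  V + V^T = [[2, 13], [13, 8]]
Step 2: det(V + V^T) = 2*8 - 13*13
  = 16 - 169 = -153
Step 3: Knot determinant = |det(V + V^T)| = |-153| = 153

153


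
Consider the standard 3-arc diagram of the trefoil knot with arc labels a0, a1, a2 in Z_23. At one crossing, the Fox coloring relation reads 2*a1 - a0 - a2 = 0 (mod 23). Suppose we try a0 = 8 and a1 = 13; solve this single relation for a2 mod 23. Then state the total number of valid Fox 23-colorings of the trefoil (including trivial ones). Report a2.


Step 1: Apply the given crossing relation 2*a1 - a0 - a2 = 0 (mod 23).
  a2 = 2*a1 - a0 mod 23
  a2 = 2*13 - 8 mod 23
  a2 = 26 - 8 mod 23
  a2 = 18 mod 23 = 18
Step 2: The trefoil has determinant 3.
  Number of Fox p-colorings (p prime) is p^2 if p = 3, else p.
  Since 23 does not divide 3, only trivial (constant) colorings exist.
  (So the trial a0 = 8, a1 = 13 with a0 != a1 does NOT extend to a valid coloring of the whole trefoil: the other two crossing relations require 3*(a1 - a0) = 0 (mod 23), which fails.)
  Total colorings = 23
Step 3: a2 = 18, total Fox 23-colorings = 23

18


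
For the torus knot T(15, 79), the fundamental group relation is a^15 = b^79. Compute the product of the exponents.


The relation is a^15 = b^79.
Product of exponents = 15 * 79
= 1185

1185


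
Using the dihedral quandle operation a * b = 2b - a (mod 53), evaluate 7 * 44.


7 * 44 = 2*44 - 7 mod 53
= 88 - 7 mod 53
= 81 mod 53 = 28

28


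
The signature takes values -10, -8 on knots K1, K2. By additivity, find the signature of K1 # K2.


The signature is additive under connected sum.
signature(K1 # K2) = (-10) + (-8)
= -18

-18


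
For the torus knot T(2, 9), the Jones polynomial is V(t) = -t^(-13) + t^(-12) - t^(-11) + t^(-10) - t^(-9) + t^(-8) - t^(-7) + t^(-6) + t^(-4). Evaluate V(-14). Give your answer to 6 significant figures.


Substituting t = -14 into V(t) = -t^(-13) + t^(-12) - t^(-11) + t^(-10) - t^(-9) + t^(-8) - t^(-7) + t^(-6) + t^(-4):
  (-)t^(-13) = 1.2599e-15
  (+)t^(-12) = 1.76386e-14
  (-)t^(-11) = 2.4694e-13
  (+)t^(-10) = 3.45716e-12
  (-)t^(-9) = 4.84003e-11
  (+)t^(-8) = 6.77604e-10
  (-)t^(-7) = 9.48645e-09
  (+)t^(-6) = 1.3281e-07
  (+)t^(-4) = 2.60308e-05
Sum = (1.2599e-15) + (1.76386e-14) + (2.4694e-13) + (3.45716e-12) + (4.84003e-11) + (6.77604e-10) + (9.48645e-09) + (1.3281e-07) + (2.60308e-05)
= 2.617384698e-05
Rounded to 6 significant figures: 2.61738e-05

2.61738e-05


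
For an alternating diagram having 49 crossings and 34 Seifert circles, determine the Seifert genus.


For alternating knots, g = (c - s + 1)/2.
= (49 - 34 + 1)/2
= 16/2 = 8

8


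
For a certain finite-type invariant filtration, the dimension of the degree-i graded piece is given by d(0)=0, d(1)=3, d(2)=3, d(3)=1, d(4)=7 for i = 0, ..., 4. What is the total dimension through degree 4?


Total dimension = d(0) + d(1) + ... + d(4)
= 0 + 3 + 3 + 1 + 7
= 14

14


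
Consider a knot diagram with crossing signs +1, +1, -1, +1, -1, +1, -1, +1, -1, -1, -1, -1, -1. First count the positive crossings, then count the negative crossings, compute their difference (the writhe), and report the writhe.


Step 1: Count positive crossings (+1).
Positive crossings: 5
Step 2: Count negative crossings (-1).
Negative crossings: 8
Step 3: Writhe = (positive) - (negative)
w = 5 - 8 = -3
Step 4: |w| = 3, and w is negative

-3


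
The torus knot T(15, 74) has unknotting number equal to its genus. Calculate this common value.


For a torus knot T(p,q), both the unknotting number and genus equal (p-1)(q-1)/2.
= (15-1)(74-1)/2
= 14*73/2
= 1022/2 = 511

511


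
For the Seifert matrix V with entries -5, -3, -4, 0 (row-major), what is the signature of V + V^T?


Step 1: V + V^T = [[-10, -7], [-7, 0]]
Step 2: trace = -10, det = -49
Step 3: Discriminant = (-10)^2 - 4*(-49) = 296
Step 4: Eigenvalues: 3.60233, -13.6023
Step 5: Signature = (# positive eigenvalues) - (# negative eigenvalues) = 0

0


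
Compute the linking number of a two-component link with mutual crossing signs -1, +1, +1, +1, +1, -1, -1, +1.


Step 1: Count positive crossings: 5
Step 2: Count negative crossings: 3
Step 3: Sum of signs = 5 - 3 = 2
Step 4: Linking number = sum/2 = 2/2 = 1

1


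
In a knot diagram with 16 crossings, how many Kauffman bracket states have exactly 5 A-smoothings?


We choose which 5 of 16 crossings get A-smoothings.
C(16, 5) = 16! / (5! * 11!)
= 4368

4368


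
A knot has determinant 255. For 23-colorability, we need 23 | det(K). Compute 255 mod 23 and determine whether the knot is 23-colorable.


Step 1: A knot is p-colorable if and only if p divides its determinant.
Step 2: Compute 255 mod 23.
255 = 11 * 23 + 2
Step 3: 255 mod 23 = 2
Step 4: The knot is 23-colorable: no

2


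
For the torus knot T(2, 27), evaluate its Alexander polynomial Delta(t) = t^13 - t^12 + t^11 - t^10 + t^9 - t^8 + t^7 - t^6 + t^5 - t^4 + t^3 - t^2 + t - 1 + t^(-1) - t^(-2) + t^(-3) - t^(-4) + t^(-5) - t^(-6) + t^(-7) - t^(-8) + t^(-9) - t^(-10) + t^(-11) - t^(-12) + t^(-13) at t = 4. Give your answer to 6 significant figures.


Substituting t = 4 into Delta(t) = t^13 - t^12 + t^11 - t^10 + t^9 - t^8 + t^7 - t^6 + t^5 - t^4 + t^3 - t^2 + t - 1 + t^(-1) - t^(-2) + t^(-3) - t^(-4) + t^(-5) - t^(-6) + t^(-7) - t^(-8) + t^(-9) - t^(-10) + t^(-11) - t^(-12) + t^(-13):
Term values: (67108864) + (-16777216) + (4194304) + (-1048576) + (262144) + (-65536) + (16384) + (-4096) + (1024) + (-256) + (64) + (-16) + (4) + (-1) + (0.25) + (-0.0625) + (0.015625) + (-0.00390625) + (0.000976562) + (-0.000244141) + (6.10352e-05) + (-1.52588e-05) + (3.8147e-06) + (-9.53674e-07) + (2.38419e-07) + (-5.96046e-08) + (1.49012e-08)
Sum = 53687091.2
Rounded to 6 significant figures: 5.36871e+07

5.36871e+07


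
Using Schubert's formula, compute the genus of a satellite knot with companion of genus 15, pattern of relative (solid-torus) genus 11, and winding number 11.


Schubert: g(satellite) = g_rel(pattern) + |winding| * g(companion),
where g_rel(pattern) is the genus of the pattern relative to the solid torus.
= 11 + 11 * 15
= 11 + 165 = 176

176


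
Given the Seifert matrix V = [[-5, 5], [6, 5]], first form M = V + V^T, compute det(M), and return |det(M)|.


Step 1: Form V + V^T where V = [[-5, 5], [6, 5]]
  V^T = [[-5, 6], [5, 5]]
  V + V^T = [[-10, 11], [11, 10]]
Step 2: det(V + V^T) = (-10)*10 - 11*11
  = -100 - 121 = -221
Step 3: Knot determinant = |det(V + V^T)| = |-221| = 221

221


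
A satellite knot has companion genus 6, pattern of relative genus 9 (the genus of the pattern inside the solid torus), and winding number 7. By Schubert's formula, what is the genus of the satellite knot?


Schubert: g(satellite) = g_rel(pattern) + |winding| * g(companion),
where g_rel(pattern) is the genus of the pattern relative to the solid torus.
= 9 + 7 * 6
= 9 + 42 = 51

51


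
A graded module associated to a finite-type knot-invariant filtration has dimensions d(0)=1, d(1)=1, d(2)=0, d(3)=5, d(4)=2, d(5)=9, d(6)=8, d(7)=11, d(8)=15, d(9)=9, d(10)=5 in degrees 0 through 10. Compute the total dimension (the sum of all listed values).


Total dimension = d(0) + d(1) + ... + d(10)
= 1 + 1 + 0 + 5 + 2 + 9 + 8 + 11 + 15 + 9 + 5
= 66

66


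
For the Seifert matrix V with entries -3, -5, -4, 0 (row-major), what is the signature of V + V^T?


Step 1: V + V^T = [[-6, -9], [-9, 0]]
Step 2: trace = -6, det = -81
Step 3: Discriminant = (-6)^2 - 4*(-81) = 360
Step 4: Eigenvalues: 6.48683, -12.4868
Step 5: Signature = (# positive eigenvalues) - (# negative eigenvalues) = 0

0


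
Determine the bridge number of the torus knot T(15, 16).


The bridge number of T(p,q) is min(p,q).
min(15, 16) = 15

15


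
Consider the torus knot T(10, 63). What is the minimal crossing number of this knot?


For a torus knot T(p, q) with gcd(p,q)=1,
the crossing number is min(p*(q-1), q*(p-1)).
p*(q-1) = 10*62 = 620
q*(p-1) = 63*9 = 567
min(620, 567) = 567

567


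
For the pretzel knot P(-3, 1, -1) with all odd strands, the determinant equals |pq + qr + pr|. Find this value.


Step 1: Compute pq + qr + pr.
pq = (-3)*1 = -3
qr = 1*(-1) = -1
pr = (-3)*(-1) = 3
pq + qr + pr = -3 + (-1) + 3 = -1
Step 2: Take absolute value.
det(P(-3,1,-1)) = |-1| = 1

1


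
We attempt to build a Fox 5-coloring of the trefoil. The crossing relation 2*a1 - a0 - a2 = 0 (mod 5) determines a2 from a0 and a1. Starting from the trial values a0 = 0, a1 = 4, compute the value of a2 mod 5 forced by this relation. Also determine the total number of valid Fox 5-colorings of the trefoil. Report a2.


Step 1: Apply the given crossing relation 2*a1 - a0 - a2 = 0 (mod 5).
  a2 = 2*a1 - a0 mod 5
  a2 = 2*4 - 0 mod 5
  a2 = 8 - 0 mod 5
  a2 = 8 mod 5 = 3
Step 2: The trefoil has determinant 3.
  Number of Fox p-colorings (p prime) is p^2 if p = 3, else p.
  Since 5 does not divide 3, only trivial (constant) colorings exist.
  (So the trial a0 = 0, a1 = 4 with a0 != a1 does NOT extend to a valid coloring of the whole trefoil: the other two crossing relations require 3*(a1 - a0) = 0 (mod 5), which fails.)
  Total colorings = 5
Step 3: a2 = 3, total Fox 5-colorings = 5

3


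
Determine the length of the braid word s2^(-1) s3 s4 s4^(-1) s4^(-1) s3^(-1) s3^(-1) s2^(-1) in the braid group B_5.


The word length counts the number of generators (including inverses).
Listing each generator: s2^(-1), s3, s4, s4^(-1), s4^(-1), s3^(-1), s3^(-1), s2^(-1)
There are 8 generators in this braid word.

8


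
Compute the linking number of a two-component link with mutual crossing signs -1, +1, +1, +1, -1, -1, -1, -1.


Step 1: Count positive crossings: 3
Step 2: Count negative crossings: 5
Step 3: Sum of signs = 3 - 5 = -2
Step 4: Linking number = sum/2 = -2/2 = -1

-1


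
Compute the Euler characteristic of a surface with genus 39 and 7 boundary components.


chi = 2 - 2g - b
= 2 - 2*39 - 7
= 2 - 78 - 7 = -83

-83


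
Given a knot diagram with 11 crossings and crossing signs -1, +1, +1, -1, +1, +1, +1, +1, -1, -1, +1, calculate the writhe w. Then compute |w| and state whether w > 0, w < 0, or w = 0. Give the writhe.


Step 1: Count positive crossings (+1).
Positive crossings: 7
Step 2: Count negative crossings (-1).
Negative crossings: 4
Step 3: Writhe = (positive) - (negative)
w = 7 - 4 = 3
Step 4: |w| = 3, and w is positive

3


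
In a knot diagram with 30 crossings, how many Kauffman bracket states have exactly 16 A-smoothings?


We choose which 16 of 30 crossings get A-smoothings.
C(30, 16) = 30! / (16! * 14!)
= 145422675

145422675


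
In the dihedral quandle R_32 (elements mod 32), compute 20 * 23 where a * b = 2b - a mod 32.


20 * 23 = 2*23 - 20 mod 32
= 46 - 20 mod 32
= 26 mod 32 = 26

26


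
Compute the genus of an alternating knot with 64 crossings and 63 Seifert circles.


For alternating knots, g = (c - s + 1)/2.
= (64 - 63 + 1)/2
= 2/2 = 1

1


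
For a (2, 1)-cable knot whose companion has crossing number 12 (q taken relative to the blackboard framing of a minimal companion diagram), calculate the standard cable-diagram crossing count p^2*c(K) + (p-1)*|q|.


Step 1: Each of the c(K) crossings of the companion diagram becomes p*p = p^2 crossings among the p parallel strands, and each of the |q| twists s_1 s_2 ... s_(p-1) adds (p-1) crossings.
  Crossings = p^2 * c(K) + (p-1)*|q|
Step 2: = 2^2 * 12 + (2-1)*1
Step 3: = 4*12 + 1*1
Step 4: = 48 + 1 = 49

49


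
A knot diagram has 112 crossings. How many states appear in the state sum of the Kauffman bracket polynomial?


Each crossing contributes 2 choices (A-smoothing or B-smoothing).
Total states = 2^112 = 5192296858534827628530496329220096

5192296858534827628530496329220096


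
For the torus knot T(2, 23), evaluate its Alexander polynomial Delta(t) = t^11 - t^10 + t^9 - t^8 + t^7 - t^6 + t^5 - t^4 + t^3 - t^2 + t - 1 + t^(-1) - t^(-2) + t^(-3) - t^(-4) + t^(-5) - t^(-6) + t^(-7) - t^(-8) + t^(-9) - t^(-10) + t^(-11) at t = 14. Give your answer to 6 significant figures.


Substituting t = 14 into Delta(t) = t^11 - t^10 + t^9 - t^8 + t^7 - t^6 + t^5 - t^4 + t^3 - t^2 + t - 1 + t^(-1) - t^(-2) + t^(-3) - t^(-4) + t^(-5) - t^(-6) + t^(-7) - t^(-8) + t^(-9) - t^(-10) + t^(-11):
Term values: (4049565169664) + (-289254654976) + (20661046784) + (-1475789056) + (105413504) + (-7529536) + (537824) + (-38416) + (2744) + (-196) + (14) + (-1) + (0.0714286) + (-0.00510204) + (0.000364431) + (-2.60308e-05) + (1.85934e-06) + (-1.3281e-07) + (9.48645e-09) + (-6.77604e-10) + (4.84003e-11) + (-3.45716e-12) + (2.4694e-13)
Sum = 3.779594158e+12
Rounded to 6 significant figures: 3.77959e+12

3.77959e+12


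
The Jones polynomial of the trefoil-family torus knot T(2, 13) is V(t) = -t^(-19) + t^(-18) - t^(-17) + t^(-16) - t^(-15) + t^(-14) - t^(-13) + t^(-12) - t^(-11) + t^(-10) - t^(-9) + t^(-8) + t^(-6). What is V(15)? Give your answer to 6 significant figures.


Substituting t = 15 into V(t) = -t^(-19) + t^(-18) - t^(-17) + t^(-16) - t^(-15) + t^(-14) - t^(-13) + t^(-12) - t^(-11) + t^(-10) - t^(-9) + t^(-8) + t^(-6):
  (-)t^(-19) = -4.51093e-23
  (+)t^(-18) = 6.76639e-22
  (-)t^(-17) = -1.01496e-20
  (+)t^(-16) = 1.52244e-19
  (-)t^(-15) = -2.28366e-18
  (+)t^(-14) = 3.42549e-17
  (-)t^(-13) = -5.13823e-16
  (+)t^(-12) = 7.70735e-15
  (-)t^(-11) = -1.1561e-13
  (+)t^(-10) = 1.73415e-12
  (-)t^(-9) = -2.60123e-11
  (+)t^(-8) = 3.90184e-10
  (+)t^(-6) = 8.77915e-08
Sum = (-4.51093e-23) + (6.76639e-22) + (-1.01496e-20) + (1.52244e-19) + (-2.28366e-18) + (3.42549e-17) + (-5.13823e-16) + (7.70735e-15) + (-1.1561e-13) + (1.73415e-12) + (-2.60123e-11) + (3.90184e-10) + (8.77915e-08)
= 8.81572931e-08
Rounded to 6 significant figures: 8.81573e-08

8.81573e-08
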